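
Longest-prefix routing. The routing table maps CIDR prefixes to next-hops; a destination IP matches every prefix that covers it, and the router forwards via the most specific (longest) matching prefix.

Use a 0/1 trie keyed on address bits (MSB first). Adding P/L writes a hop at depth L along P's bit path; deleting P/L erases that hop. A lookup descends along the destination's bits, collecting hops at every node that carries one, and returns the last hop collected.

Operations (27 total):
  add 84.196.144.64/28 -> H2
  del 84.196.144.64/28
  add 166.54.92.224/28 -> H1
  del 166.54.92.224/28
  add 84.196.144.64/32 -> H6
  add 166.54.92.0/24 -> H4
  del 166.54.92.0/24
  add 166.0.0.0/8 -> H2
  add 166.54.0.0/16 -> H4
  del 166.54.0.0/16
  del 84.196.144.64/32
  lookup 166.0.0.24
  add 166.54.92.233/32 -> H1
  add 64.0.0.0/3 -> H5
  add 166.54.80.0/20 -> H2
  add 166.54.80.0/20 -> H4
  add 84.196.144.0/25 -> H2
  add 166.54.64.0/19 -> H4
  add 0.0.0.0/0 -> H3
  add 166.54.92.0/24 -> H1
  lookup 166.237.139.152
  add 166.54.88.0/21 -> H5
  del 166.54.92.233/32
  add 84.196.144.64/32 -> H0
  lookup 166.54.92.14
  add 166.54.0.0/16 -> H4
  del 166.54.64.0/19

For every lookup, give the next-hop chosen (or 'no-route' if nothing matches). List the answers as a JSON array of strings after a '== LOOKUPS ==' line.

Trace:
  add 84.196.144.64/28 -> H2 at depth 28
  - 84.196.144.64/28 clear@28
  add 166.54.92.224/28 -> H1 at depth 28
  - 166.54.92.224/28 clear@28
  add 84.196.144.64/32 -> H6 at depth 32
  add 166.54.92.0/24 -> H4 at depth 24
  - 166.54.92.0/24 clear@24
  add 166.0.0.0/8 -> H2 at depth 8
  add 166.54.0.0/16 -> H4 at depth 16
  - 166.54.0.0/16 clear@16
  - 84.196.144.64/32 clear@32
  ? 166.0.0.24  path d0:-→d1:-→d2:-→d3:-→d4:-→d5:-→d6:-→d7:-→d8:H2→d9:-→d10:-  best=H2
  add 166.54.92.233/32 -> H1 at depth 32
  add 64.0.0.0/3 -> H5 at depth 3
  add 166.54.80.0/20 -> H2 at depth 20
  add 166.54.80.0/20 -> H4 at depth 20
  add 84.196.144.0/25 -> H2 at depth 25
  add 166.54.64.0/19 -> H4 at depth 19
  add 0.0.0.0/0 -> H3 at depth 0
  add 166.54.92.0/24 -> H1 at depth 24
  ? 166.237.139.152  path d0:H3→d1:-→d2:-→d3:-→d4:-→d5:-→d6:-→d7:-→d8:H2  best=H2
  add 166.54.88.0/21 -> H5 at depth 21
  - 166.54.92.233/32 clear@32
  add 84.196.144.64/32 -> H0 at depth 32
  ? 166.54.92.14  path d0:H3→d1:-→d2:-→d3:-→d4:-→d5:-→d6:-→d7:-→d8:H2→d9:-→d10:-→d11:-→d12:-→d13:-→d14:-→d15:-→d16:-→d17:-→d18:-→d19:H4→d20:H4→d21:H5→d22:-→d23:-→d24:H1  best=H1
  add 166.54.0.0/16 -> H4 at depth 16
  - 166.54.64.0/19 clear@19

== LOOKUPS ==
["H2","H2","H1"]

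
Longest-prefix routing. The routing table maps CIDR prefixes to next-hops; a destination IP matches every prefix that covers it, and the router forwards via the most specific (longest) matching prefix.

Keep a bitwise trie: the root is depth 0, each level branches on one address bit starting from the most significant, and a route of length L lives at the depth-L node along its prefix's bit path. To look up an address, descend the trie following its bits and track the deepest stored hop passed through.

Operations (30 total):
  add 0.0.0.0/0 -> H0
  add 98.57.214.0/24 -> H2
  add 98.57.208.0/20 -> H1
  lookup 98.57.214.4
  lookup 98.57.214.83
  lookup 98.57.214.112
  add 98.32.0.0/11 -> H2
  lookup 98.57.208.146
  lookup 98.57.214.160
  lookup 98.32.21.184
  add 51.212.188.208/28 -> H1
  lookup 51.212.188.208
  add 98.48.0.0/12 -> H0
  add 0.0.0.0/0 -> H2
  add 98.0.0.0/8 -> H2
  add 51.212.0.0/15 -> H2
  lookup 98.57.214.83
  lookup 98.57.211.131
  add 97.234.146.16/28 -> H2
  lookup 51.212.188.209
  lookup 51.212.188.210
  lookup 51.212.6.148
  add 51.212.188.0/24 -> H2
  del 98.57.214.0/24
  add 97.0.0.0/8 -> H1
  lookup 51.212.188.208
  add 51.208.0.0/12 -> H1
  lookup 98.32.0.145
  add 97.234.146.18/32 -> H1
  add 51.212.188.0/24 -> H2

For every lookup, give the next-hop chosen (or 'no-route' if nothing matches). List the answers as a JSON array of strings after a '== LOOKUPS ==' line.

Trace:
  add 0.0.0.0/0 -> H0 at depth 0
  add 98.57.214.0/24 -> H2 at depth 24
  add 98.57.208.0/20 -> H1 at depth 20
  lookup 98.57.214.4: bits 011000100011100111010110 walk d0:H0→d1:-→d2:-→d3:-→d4:-→d5:-→d6:-→d7:-→d8:-→d9:-→d10:-→d11:-→d12:-→d13:-→d14:-→d15:-→d16:-→d17:-→d18:-→d19:-→d20:H1→d21:-→d22:-→d23:-→d24:H2 -> H2
  lookup 98.57.214.83: bits 011000100011100111010110 walk d0:H0→d1:-→d2:-→d3:-→d4:-→d5:-→d6:-→d7:-→d8:-→d9:-→d10:-→d11:-→d12:-→d13:-→d14:-→d15:-→d16:-→d17:-→d18:-→d19:-→d20:H1→d21:-→d22:-→d23:-→d24:H2 -> H2
  lookup 98.57.214.112: bits 011000100011100111010110 walk d0:H0→d1:-→d2:-→d3:-→d4:-→d5:-→d6:-→d7:-→d8:-→d9:-→d10:-→d11:-→d12:-→d13:-→d14:-→d15:-→d16:-→d17:-→d18:-→d19:-→d20:H1→d21:-→d22:-→d23:-→d24:H2 -> H2
  add 98.32.0.0/11 -> H2 at depth 11
  lookup 98.57.208.146: bits 011000100011100111010 walk d0:H0→d1:-→d2:-→d3:-→d4:-→d5:-→d6:-→d7:-→d8:-→d9:-→d10:-→d11:H2→d12:-→d13:-→d14:-→d15:-→d16:-→d17:-→d18:-→d19:-→d20:H1→d21:- -> H1
  lookup 98.57.214.160: bits 011000100011100111010110 walk d0:H0→d1:-→d2:-→d3:-→d4:-→d5:-→d6:-→d7:-→d8:-→d9:-→d10:-→d11:H2→d12:-→d13:-→d14:-→d15:-→d16:-→d17:-→d18:-→d19:-→d20:H1→d21:-→d22:-→d23:-→d24:H2 -> H2
  lookup 98.32.21.184: bits 01100010001 walk d0:H0→d1:-→d2:-→d3:-→d4:-→d5:-→d6:-→d7:-→d8:-→d9:-→d10:-→d11:H2 -> H2
  add 51.212.188.208/28 -> H1 at depth 28
  lookup 51.212.188.208: bits 0011001111010100101111001101 walk d0:H0→d1:-→d2:-→d3:-→d4:-→d5:-→d6:-→d7:-→d8:-→d9:-→d10:-→d11:-→d12:-→d13:-→d14:-→d15:-→d16:-→d17:-→d18:-→d19:-→d20:-→d21:-→d22:-→d23:-→d24:-→d25:-→d26:-→d27:-→d28:H1 -> H1
  add 98.48.0.0/12 -> H0 at depth 12
  add 0.0.0.0/0 -> H2 at depth 0
  add 98.0.0.0/8 -> H2 at depth 8
  add 51.212.0.0/15 -> H2 at depth 15
  lookup 98.57.214.83: bits 011000100011100111010110 walk d0:H2→d1:-→d2:-→d3:-→d4:-→d5:-→d6:-→d7:-→d8:H2→d9:-→d10:-→d11:H2→d12:H0→d13:-→d14:-→d15:-→d16:-→d17:-→d18:-→d19:-→d20:H1→d21:-→d22:-→d23:-→d24:H2 -> H2
  lookup 98.57.211.131: bits 011000100011100111010 walk d0:H2→d1:-→d2:-→d3:-→d4:-→d5:-→d6:-→d7:-→d8:H2→d9:-→d10:-→d11:H2→d12:H0→d13:-→d14:-→d15:-→d16:-→d17:-→d18:-→d19:-→d20:H1→d21:- -> H1
  add 97.234.146.16/28 -> H2 at depth 28
  lookup 51.212.188.209: bits 0011001111010100101111001101 walk d0:H2→d1:-→d2:-→d3:-→d4:-→d5:-→d6:-→d7:-→d8:-→d9:-→d10:-→d11:-→d12:-→d13:-→d14:-→d15:H2→d16:-→d17:-→d18:-→d19:-→d20:-→d21:-→d22:-→d23:-→d24:-→d25:-→d26:-→d27:-→d28:H1 -> H1
  lookup 51.212.188.210: bits 0011001111010100101111001101 walk d0:H2→d1:-→d2:-→d3:-→d4:-→d5:-→d6:-→d7:-→d8:-→d9:-→d10:-→d11:-→d12:-→d13:-→d14:-→d15:H2→d16:-→d17:-→d18:-→d19:-→d20:-→d21:-→d22:-→d23:-→d24:-→d25:-→d26:-→d27:-→d28:H1 -> H1
  lookup 51.212.6.148: bits 0011001111010100 walk d0:H2→d1:-→d2:-→d3:-→d4:-→d5:-→d6:-→d7:-→d8:-→d9:-→d10:-→d11:-→d12:-→d13:-→d14:-→d15:H2→d16:- -> H2
  add 51.212.188.0/24 -> H2 at depth 24
  - 98.57.214.0/24 clear@24
  add 97.0.0.0/8 -> H1 at depth 8
  lookup 51.212.188.208: bits 0011001111010100101111001101 walk d0:H2→d1:-→d2:-→d3:-→d4:-→d5:-→d6:-→d7:-→d8:-→d9:-→d10:-→d11:-→d12:-→d13:-→d14:-→d15:H2→d16:-→d17:-→d18:-→d19:-→d20:-→d21:-→d22:-→d23:-→d24:H2→d25:-→d26:-→d27:-→d28:H1 -> H1
  add 51.208.0.0/12 -> H1 at depth 12
  lookup 98.32.0.145: bits 01100010001 walk d0:H2→d1:-→d2:-→d3:-→d4:-→d5:-→d6:-→d7:-→d8:H2→d9:-→d10:-→d11:H2 -> H2
  add 97.234.146.18/32 -> H1 at depth 32
  add 51.212.188.0/24 -> H2 at depth 24

== LOOKUPS ==
["H2","H2","H2","H1","H2","H2","H1","H2","H1","H1","H1","H2","H1","H2"]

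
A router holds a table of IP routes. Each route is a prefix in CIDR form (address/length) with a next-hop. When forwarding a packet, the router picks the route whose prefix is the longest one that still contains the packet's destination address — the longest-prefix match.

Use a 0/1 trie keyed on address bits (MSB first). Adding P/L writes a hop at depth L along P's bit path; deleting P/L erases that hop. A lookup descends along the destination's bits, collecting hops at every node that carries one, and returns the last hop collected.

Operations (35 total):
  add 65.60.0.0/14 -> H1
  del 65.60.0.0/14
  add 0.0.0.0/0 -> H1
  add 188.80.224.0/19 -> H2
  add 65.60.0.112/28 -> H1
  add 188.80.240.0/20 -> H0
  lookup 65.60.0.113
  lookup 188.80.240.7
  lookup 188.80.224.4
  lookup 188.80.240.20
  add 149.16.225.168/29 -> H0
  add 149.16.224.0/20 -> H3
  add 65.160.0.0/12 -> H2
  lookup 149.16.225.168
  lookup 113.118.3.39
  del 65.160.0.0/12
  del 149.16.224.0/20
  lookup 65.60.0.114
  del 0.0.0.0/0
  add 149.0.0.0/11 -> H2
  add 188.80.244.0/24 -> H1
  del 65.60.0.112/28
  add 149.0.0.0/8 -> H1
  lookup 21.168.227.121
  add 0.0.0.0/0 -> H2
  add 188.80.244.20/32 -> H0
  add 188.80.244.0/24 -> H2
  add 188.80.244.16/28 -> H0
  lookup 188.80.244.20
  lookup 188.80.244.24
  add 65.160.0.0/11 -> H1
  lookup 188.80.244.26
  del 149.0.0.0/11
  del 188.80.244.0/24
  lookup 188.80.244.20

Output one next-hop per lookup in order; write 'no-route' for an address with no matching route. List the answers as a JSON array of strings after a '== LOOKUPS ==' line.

Process each operation:
  + 65.60.0.0/14 (H1) depth=14
  - 65.60.0.0/14 clear@14
  + 0.0.0.0/0 (H1) depth=0
  + 188.80.224.0/19 (H2) depth=19
  + 65.60.0.112/28 (H1) depth=28
  + 188.80.240.0/20 (H0) depth=20
  Q 65.60.0.113: descend 0100000100111100000000000111 ; hops seen [H1,H1] ; pick H1
  Q 188.80.240.7: descend 10111100010100001111 ; hops seen [H1,H2,H0] ; pick H0
  Q 188.80.224.4: descend 1011110001010000111 ; hops seen [H1,H2] ; pick H2
  Q 188.80.240.20: descend 10111100010100001111 ; hops seen [H1,H2,H0] ; pick H0
  + 149.16.225.168/29 (H0) depth=29
  + 149.16.224.0/20 (H3) depth=20
  + 65.160.0.0/12 (H2) depth=12
  Q 149.16.225.168: descend 10010101000100001110000110101 ; hops seen [H1,H3,H0] ; pick H0
  Q 113.118.3.39: descend 01 ; hops seen [H1] ; pick H1
  - 65.160.0.0/12 clear@12
  - 149.16.224.0/20 clear@20
  Q 65.60.0.114: descend 0100000100111100000000000111 ; hops seen [H1,H1] ; pick H1
  - 0.0.0.0/0 clear@0
  + 149.0.0.0/11 (H2) depth=11
  + 188.80.244.0/24 (H1) depth=24
  - 65.60.0.112/28 clear@28
  + 149.0.0.0/8 (H1) depth=8
  Q 21.168.227.121: descend 0 ; hops seen [∅] ; pick no-route
  + 0.0.0.0/0 (H2) depth=0
  + 188.80.244.20/32 (H0) depth=32
  + 188.80.244.0/24 (H2) depth=24
  + 188.80.244.16/28 (H0) depth=28
  Q 188.80.244.20: descend 10111100010100001111010000010100 ; hops seen [H2,H2,H0,H2,H0,H0] ; pick H0
  Q 188.80.244.24: descend 1011110001010000111101000001 ; hops seen [H2,H2,H0,H2,H0] ; pick H0
  + 65.160.0.0/11 (H1) depth=11
  Q 188.80.244.26: descend 1011110001010000111101000001 ; hops seen [H2,H2,H0,H2,H0] ; pick H0
  - 149.0.0.0/11 clear@11
  - 188.80.244.0/24 clear@24
  Q 188.80.244.20: descend 10111100010100001111010000010100 ; hops seen [H2,H2,H0,H0,H0] ; pick H0

== LOOKUPS ==
["H1","H0","H2","H0","H0","H1","H1","no-route","H0","H0","H0","H0"]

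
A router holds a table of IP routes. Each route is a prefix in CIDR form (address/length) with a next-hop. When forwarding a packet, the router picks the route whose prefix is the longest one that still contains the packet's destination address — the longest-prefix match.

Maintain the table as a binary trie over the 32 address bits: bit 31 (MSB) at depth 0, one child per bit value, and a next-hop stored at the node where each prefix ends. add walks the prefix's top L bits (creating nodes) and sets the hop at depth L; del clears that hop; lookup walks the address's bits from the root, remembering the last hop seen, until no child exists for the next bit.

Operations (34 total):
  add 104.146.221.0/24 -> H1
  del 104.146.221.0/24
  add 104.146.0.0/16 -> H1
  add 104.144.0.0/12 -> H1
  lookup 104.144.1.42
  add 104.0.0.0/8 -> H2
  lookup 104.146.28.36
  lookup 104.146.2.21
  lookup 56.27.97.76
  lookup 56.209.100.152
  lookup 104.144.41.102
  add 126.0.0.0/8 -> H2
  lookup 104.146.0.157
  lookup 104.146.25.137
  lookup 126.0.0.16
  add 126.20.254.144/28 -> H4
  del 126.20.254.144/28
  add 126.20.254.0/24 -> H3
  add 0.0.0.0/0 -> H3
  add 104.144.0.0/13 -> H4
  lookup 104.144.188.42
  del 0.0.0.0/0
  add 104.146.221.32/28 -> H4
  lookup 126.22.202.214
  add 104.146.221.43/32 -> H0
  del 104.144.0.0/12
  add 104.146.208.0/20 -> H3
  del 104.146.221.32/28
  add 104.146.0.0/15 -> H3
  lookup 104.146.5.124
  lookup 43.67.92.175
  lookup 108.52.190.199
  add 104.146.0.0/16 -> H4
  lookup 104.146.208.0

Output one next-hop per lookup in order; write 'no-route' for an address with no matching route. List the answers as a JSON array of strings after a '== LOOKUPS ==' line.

Process each operation:
  + 104.146.221.0/24 (H1) depth=24
  - 104.146.221.0/24 clear@24
  + 104.146.0.0/16 (H1) depth=16
  + 104.144.0.0/12 (H1) depth=12
  Q 104.144.1.42: descend 01101000100100 ; hops seen [H1] ; pick H1
  + 104.0.0.0/8 (H2) depth=8
  Q 104.146.28.36: descend 0110100010010010 ; hops seen [H2,H1,H1] ; pick H1
  Q 104.146.2.21: descend 0110100010010010 ; hops seen [H2,H1,H1] ; pick H1
  Q 56.27.97.76: descend 0 ; hops seen [∅] ; pick no-route
  Q 56.209.100.152: descend 0 ; hops seen [∅] ; pick no-route
  Q 104.144.41.102: descend 01101000100100 ; hops seen [H2,H1] ; pick H1
  + 126.0.0.0/8 (H2) depth=8
  Q 104.146.0.157: descend 0110100010010010 ; hops seen [H2,H1,H1] ; pick H1
  Q 104.146.25.137: descend 0110100010010010 ; hops seen [H2,H1,H1] ; pick H1
  Q 126.0.0.16: descend 01111110 ; hops seen [H2] ; pick H2
  + 126.20.254.144/28 (H4) depth=28
  - 126.20.254.144/28 clear@28
  + 126.20.254.0/24 (H3) depth=24
  + 0.0.0.0/0 (H3) depth=0
  + 104.144.0.0/13 (H4) depth=13
  Q 104.144.188.42: descend 01101000100100 ; hops seen [H3,H2,H1,H4] ; pick H4
  - 0.0.0.0/0 clear@0
  + 104.146.221.32/28 (H4) depth=28
  Q 126.22.202.214: descend 01111110000101 ; hops seen [H2] ; pick H2
  + 104.146.221.43/32 (H0) depth=32
  - 104.144.0.0/12 clear@12
  + 104.146.208.0/20 (H3) depth=20
  - 104.146.221.32/28 clear@28
  + 104.146.0.0/15 (H3) depth=15
  Q 104.146.5.124: descend 0110100010010010 ; hops seen [H2,H4,H3,H1] ; pick H1
  Q 43.67.92.175: descend 0 ; hops seen [∅] ; pick no-route
  Q 108.52.190.199: descend 01101 ; hops seen [∅] ; pick no-route
  + 104.146.0.0/16 (H4) depth=16
  Q 104.146.208.0: descend 01101000100100101101 ; hops seen [H2,H4,H3,H4,H3] ; pick H3

== LOOKUPS ==
["H1","H1","H1","no-route","no-route","H1","H1","H1","H2","H4","H2","H1","no-route","no-route","H3"]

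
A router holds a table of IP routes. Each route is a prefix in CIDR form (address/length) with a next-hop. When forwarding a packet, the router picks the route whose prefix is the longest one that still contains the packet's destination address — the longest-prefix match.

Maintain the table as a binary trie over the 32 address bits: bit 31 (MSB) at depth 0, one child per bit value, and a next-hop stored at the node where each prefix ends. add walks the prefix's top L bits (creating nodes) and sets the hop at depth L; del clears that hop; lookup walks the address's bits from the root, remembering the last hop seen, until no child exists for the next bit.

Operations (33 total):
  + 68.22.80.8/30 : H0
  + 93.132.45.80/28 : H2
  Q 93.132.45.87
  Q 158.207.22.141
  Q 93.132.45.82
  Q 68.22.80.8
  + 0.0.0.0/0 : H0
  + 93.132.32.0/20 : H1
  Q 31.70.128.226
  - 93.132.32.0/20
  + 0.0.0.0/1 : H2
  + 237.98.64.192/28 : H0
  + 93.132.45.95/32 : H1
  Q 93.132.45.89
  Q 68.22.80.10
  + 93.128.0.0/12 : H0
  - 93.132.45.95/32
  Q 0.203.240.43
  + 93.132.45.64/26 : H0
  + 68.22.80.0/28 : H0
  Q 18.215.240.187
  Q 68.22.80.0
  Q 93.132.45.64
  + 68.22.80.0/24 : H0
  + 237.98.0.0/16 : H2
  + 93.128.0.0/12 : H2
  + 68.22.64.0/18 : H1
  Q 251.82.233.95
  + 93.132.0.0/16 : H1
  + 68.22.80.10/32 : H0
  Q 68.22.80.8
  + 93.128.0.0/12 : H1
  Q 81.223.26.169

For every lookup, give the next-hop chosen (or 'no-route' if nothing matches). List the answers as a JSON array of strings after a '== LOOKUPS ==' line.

Apply in order:
  add 68.22.80.8/30 -> H0 at depth 30
  add 93.132.45.80/28 -> H2 at depth 28
  Q 93.132.45.87: descend 0101110110000100001011010101 ; hops seen [H2] ; pick H2
  Q 158.207.22.141: descend ε ; hops seen [∅] ; pick no-route
  Q 93.132.45.82: descend 0101110110000100001011010101 ; hops seen [H2] ; pick H2
  Q 68.22.80.8: descend 010001000001011001010000000010 ; hops seen [H0] ; pick H0
  add 0.0.0.0/0 -> H0 at depth 0
  add 93.132.32.0/20 -> H1 at depth 20
  Q 31.70.128.226: descend 0 ; hops seen [H0] ; pick H0
  del 93.132.32.0/20 (clear depth 20)
  add 0.0.0.0/1 -> H2 at depth 1
  add 237.98.64.192/28 -> H0 at depth 28
  add 93.132.45.95/32 -> H1 at depth 32
  Q 93.132.45.89: descend 01011101100001000010110101011 ; hops seen [H0,H2,H2] ; pick H2
  Q 68.22.80.10: descend 010001000001011001010000000010 ; hops seen [H0,H2,H0] ; pick H0
  add 93.128.0.0/12 -> H0 at depth 12
  del 93.132.45.95/32 (clear depth 32)
  Q 0.203.240.43: descend 0 ; hops seen [H0,H2] ; pick H2
  add 93.132.45.64/26 -> H0 at depth 26
  add 68.22.80.0/28 -> H0 at depth 28
  Q 18.215.240.187: descend 0 ; hops seen [H0,H2] ; pick H2
  Q 68.22.80.0: descend 0100010000010110010100000000 ; hops seen [H0,H2,H0] ; pick H0
  Q 93.132.45.64: descend 010111011000010000101101010 ; hops seen [H0,H2,H0,H0] ; pick H0
  add 68.22.80.0/24 -> H0 at depth 24
  add 237.98.0.0/16 -> H2 at depth 16
  add 93.128.0.0/12 -> H2 at depth 12
  add 68.22.64.0/18 -> H1 at depth 18
  Q 251.82.233.95: descend 111 ; hops seen [H0] ; pick H0
  add 93.132.0.0/16 -> H1 at depth 16
  add 68.22.80.10/32 -> H0 at depth 32
  Q 68.22.80.8: descend 010001000001011001010000000010 ; hops seen [H0,H2,H1,H0,H0,H0] ; pick H0
  add 93.128.0.0/12 -> H1 at depth 12
  Q 81.223.26.169: descend 0101 ; hops seen [H0,H2] ; pick H2

== LOOKUPS ==
["H2","no-route","H2","H0","H0","H2","H0","H2","H2","H0","H0","H0","H0","H2"]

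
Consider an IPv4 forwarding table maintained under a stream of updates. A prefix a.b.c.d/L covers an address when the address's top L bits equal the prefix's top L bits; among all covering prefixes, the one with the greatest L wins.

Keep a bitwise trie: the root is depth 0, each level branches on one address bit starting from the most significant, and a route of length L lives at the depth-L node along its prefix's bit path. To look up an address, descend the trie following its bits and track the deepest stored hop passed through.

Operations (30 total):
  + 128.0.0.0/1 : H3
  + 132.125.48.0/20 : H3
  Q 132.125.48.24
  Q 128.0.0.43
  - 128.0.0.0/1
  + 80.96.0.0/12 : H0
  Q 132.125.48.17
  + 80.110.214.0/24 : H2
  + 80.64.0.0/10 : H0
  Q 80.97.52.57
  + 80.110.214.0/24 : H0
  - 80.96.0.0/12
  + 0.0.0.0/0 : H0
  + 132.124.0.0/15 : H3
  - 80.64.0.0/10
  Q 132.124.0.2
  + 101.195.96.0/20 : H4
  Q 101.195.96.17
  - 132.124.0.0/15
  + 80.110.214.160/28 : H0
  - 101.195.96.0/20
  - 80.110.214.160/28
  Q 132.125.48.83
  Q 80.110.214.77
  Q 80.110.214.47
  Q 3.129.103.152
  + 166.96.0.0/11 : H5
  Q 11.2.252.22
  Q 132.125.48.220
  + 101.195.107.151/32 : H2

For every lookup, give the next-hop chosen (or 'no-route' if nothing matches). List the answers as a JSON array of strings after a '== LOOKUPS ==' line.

Process each operation:
  + 128.0.0.0/1 (H3) depth=1
  + 132.125.48.0/20 (H3) depth=20
  Q 132.125.48.24: descend 10000100011111010011 ; hops seen [H3,H3] ; pick H3
  Q 128.0.0.43: descend 10000 ; hops seen [H3] ; pick H3
  del 128.0.0.0/1 (clear depth 1)
  + 80.96.0.0/12 (H0) depth=12
  Q 132.125.48.17: descend 10000100011111010011 ; hops seen [H3] ; pick H3
  + 80.110.214.0/24 (H2) depth=24
  + 80.64.0.0/10 (H0) depth=10
  Q 80.97.52.57: descend 010100000110 ; hops seen [H0,H0] ; pick H0
  + 80.110.214.0/24 (H0) depth=24
  del 80.96.0.0/12 (clear depth 12)
  + 0.0.0.0/0 (H0) depth=0
  + 132.124.0.0/15 (H3) depth=15
  del 80.64.0.0/10 (clear depth 10)
  Q 132.124.0.2: descend 100001000111110 ; hops seen [H0,H3] ; pick H3
  + 101.195.96.0/20 (H4) depth=20
  Q 101.195.96.17: descend 01100101110000110110 ; hops seen [H0,H4] ; pick H4
  del 132.124.0.0/15 (clear depth 15)
  + 80.110.214.160/28 (H0) depth=28
  del 101.195.96.0/20 (clear depth 20)
  del 80.110.214.160/28 (clear depth 28)
  Q 132.125.48.83: descend 10000100011111010011 ; hops seen [H0,H3] ; pick H3
  Q 80.110.214.77: descend 010100000110111011010110 ; hops seen [H0,H0] ; pick H0
  Q 80.110.214.47: descend 010100000110111011010110 ; hops seen [H0,H0] ; pick H0
  Q 3.129.103.152: descend 0 ; hops seen [H0] ; pick H0
  + 166.96.0.0/11 (H5) depth=11
  Q 11.2.252.22: descend 0 ; hops seen [H0] ; pick H0
  Q 132.125.48.220: descend 10000100011111010011 ; hops seen [H0,H3] ; pick H3
  + 101.195.107.151/32 (H2) depth=32

== LOOKUPS ==
["H3","H3","H3","H0","H3","H4","H3","H0","H0","H0","H0","H3"]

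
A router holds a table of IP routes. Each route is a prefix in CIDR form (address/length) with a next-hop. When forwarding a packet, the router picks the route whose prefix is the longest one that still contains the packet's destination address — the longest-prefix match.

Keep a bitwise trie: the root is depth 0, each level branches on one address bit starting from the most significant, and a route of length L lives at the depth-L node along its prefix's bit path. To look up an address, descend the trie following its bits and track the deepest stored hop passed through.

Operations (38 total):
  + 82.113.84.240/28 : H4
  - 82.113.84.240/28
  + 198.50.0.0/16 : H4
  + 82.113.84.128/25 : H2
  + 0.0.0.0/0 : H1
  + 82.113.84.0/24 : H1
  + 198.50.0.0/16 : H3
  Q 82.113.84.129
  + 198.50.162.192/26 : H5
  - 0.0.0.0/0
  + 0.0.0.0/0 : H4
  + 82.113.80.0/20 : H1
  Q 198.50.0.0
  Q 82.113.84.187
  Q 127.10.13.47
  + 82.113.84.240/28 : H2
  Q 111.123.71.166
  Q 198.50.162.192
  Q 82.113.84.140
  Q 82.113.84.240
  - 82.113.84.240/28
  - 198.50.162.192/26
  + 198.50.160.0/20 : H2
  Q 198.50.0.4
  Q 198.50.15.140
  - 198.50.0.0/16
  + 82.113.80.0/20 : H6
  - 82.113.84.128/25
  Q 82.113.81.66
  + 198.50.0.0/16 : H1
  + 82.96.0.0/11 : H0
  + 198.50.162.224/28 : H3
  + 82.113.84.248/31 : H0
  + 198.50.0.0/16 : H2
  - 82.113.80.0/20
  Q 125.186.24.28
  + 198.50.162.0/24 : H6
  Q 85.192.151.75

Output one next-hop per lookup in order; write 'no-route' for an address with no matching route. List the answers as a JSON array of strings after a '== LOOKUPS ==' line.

Process each operation:
  + 82.113.84.240/28 (H4) depth=28
  del 82.113.84.240/28 (clear depth 28)
  + 198.50.0.0/16 (H4) depth=16
  + 82.113.84.128/25 (H2) depth=25
  + 0.0.0.0/0 (H1) depth=0
  + 82.113.84.0/24 (H1) depth=24
  + 198.50.0.0/16 (H3) depth=16
  ? 82.113.84.129  path d0:H1→d1:-→d2:-→d3:-→d4:-→d5:-→d6:-→d7:-→d8:-→d9:-→d10:-→d11:-→d12:-→d13:-→d14:-→d15:-→d16:-→d17:-→d18:-→d19:-→d20:-→d21:-→d22:-→d23:-→d24:H1→d25:H2  best=H2
  + 198.50.162.192/26 (H5) depth=26
  del 0.0.0.0/0 (clear depth 0)
  + 0.0.0.0/0 (H4) depth=0
  + 82.113.80.0/20 (H1) depth=20
  ? 198.50.0.0  path d0:H4→d1:-→d2:-→d3:-→d4:-→d5:-→d6:-→d7:-→d8:-→d9:-→d10:-→d11:-→d12:-→d13:-→d14:-→d15:-→d16:H3  best=H3
  ? 82.113.84.187  path d0:H4→d1:-→d2:-→d3:-→d4:-→d5:-→d6:-→d7:-→d8:-→d9:-→d10:-→d11:-→d12:-→d13:-→d14:-→d15:-→d16:-→d17:-→d18:-→d19:-→d20:H1→d21:-→d22:-→d23:-→d24:H1→d25:H2  best=H2
  ? 127.10.13.47  path d0:H4→d1:-→d2:-  best=H4
  + 82.113.84.240/28 (H2) depth=28
  ? 111.123.71.166  path d0:H4→d1:-→d2:-  best=H4
  ? 198.50.162.192  path d0:H4→d1:-→d2:-→d3:-→d4:-→d5:-→d6:-→d7:-→d8:-→d9:-→d10:-→d11:-→d12:-→d13:-→d14:-→d15:-→d16:H3→d17:-→d18:-→d19:-→d20:-→d21:-→d22:-→d23:-→d24:-→d25:-→d26:H5  best=H5
  ? 82.113.84.140  path d0:H4→d1:-→d2:-→d3:-→d4:-→d5:-→d6:-→d7:-→d8:-→d9:-→d10:-→d11:-→d12:-→d13:-→d14:-→d15:-→d16:-→d17:-→d18:-→d19:-→d20:H1→d21:-→d22:-→d23:-→d24:H1→d25:H2  best=H2
  ? 82.113.84.240  path d0:H4→d1:-→d2:-→d3:-→d4:-→d5:-→d6:-→d7:-→d8:-→d9:-→d10:-→d11:-→d12:-→d13:-→d14:-→d15:-→d16:-→d17:-→d18:-→d19:-→d20:H1→d21:-→d22:-→d23:-→d24:H1→d25:H2→d26:-→d27:-→d28:H2  best=H2
  del 82.113.84.240/28 (clear depth 28)
  del 198.50.162.192/26 (clear depth 26)
  + 198.50.160.0/20 (H2) depth=20
  ? 198.50.0.4  path d0:H4→d1:-→d2:-→d3:-→d4:-→d5:-→d6:-→d7:-→d8:-→d9:-→d10:-→d11:-→d12:-→d13:-→d14:-→d15:-→d16:H3  best=H3
  ? 198.50.15.140  path d0:H4→d1:-→d2:-→d3:-→d4:-→d5:-→d6:-→d7:-→d8:-→d9:-→d10:-→d11:-→d12:-→d13:-→d14:-→d15:-→d16:H3  best=H3
  del 198.50.0.0/16 (clear depth 16)
  + 82.113.80.0/20 (H6) depth=20
  del 82.113.84.128/25 (clear depth 25)
  ? 82.113.81.66  path d0:H4→d1:-→d2:-→d3:-→d4:-→d5:-→d6:-→d7:-→d8:-→d9:-→d10:-→d11:-→d12:-→d13:-→d14:-→d15:-→d16:-→d17:-→d18:-→d19:-→d20:H6→d21:-  best=H6
  + 198.50.0.0/16 (H1) depth=16
  + 82.96.0.0/11 (H0) depth=11
  + 198.50.162.224/28 (H3) depth=28
  + 82.113.84.248/31 (H0) depth=31
  + 198.50.0.0/16 (H2) depth=16
  del 82.113.80.0/20 (clear depth 20)
  ? 125.186.24.28  path d0:H4→d1:-→d2:-  best=H4
  + 198.50.162.0/24 (H6) depth=24
  ? 85.192.151.75  path d0:H4→d1:-→d2:-→d3:-→d4:-→d5:-  best=H4

== LOOKUPS ==
["H2","H3","H2","H4","H4","H5","H2","H2","H3","H3","H6","H4","H4"]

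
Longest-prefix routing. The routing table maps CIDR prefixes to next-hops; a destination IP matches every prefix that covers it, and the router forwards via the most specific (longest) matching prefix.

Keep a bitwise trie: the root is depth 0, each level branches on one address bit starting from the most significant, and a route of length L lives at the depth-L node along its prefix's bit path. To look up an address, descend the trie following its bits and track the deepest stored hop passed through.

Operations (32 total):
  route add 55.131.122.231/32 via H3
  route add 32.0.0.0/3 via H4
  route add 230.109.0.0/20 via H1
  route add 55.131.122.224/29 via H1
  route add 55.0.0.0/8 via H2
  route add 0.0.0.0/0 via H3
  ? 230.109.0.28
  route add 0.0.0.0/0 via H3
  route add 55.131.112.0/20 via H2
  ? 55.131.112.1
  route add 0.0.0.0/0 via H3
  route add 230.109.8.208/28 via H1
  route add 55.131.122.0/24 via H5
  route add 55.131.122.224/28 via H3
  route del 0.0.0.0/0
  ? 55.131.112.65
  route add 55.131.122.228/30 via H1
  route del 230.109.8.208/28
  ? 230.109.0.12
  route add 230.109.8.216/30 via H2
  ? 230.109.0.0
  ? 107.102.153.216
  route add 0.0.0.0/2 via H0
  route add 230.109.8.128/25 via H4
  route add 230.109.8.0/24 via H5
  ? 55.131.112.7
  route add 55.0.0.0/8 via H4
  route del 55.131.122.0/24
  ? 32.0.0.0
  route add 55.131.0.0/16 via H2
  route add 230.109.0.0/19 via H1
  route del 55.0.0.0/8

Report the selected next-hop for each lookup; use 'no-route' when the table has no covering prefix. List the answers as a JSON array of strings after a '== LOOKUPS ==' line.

Process each operation:
  + 55.131.122.231/32 (H3) depth=32
  + 32.0.0.0/3 (H4) depth=3
  + 230.109.0.0/20 (H1) depth=20
  + 55.131.122.224/29 (H1) depth=29
  + 55.0.0.0/8 (H2) depth=8
  + 0.0.0.0/0 (H3) depth=0
  Q 230.109.0.28: descend 11100110011011010000 ; hops seen [H3,H1] ; pick H1
  + 0.0.0.0/0 (H3) depth=0
  + 55.131.112.0/20 (H2) depth=20
  Q 55.131.112.1: descend 00110111100000110111 ; hops seen [H3,H4,H2,H2] ; pick H2
  + 0.0.0.0/0 (H3) depth=0
  + 230.109.8.208/28 (H1) depth=28
  + 55.131.122.0/24 (H5) depth=24
  + 55.131.122.224/28 (H3) depth=28
  del 0.0.0.0/0 (clear depth 0)
  Q 55.131.112.65: descend 00110111100000110111 ; hops seen [H4,H2,H2] ; pick H2
  + 55.131.122.228/30 (H1) depth=30
  del 230.109.8.208/28 (clear depth 28)
  Q 230.109.0.12: descend 11100110011011010000 ; hops seen [H1] ; pick H1
  + 230.109.8.216/30 (H2) depth=30
  Q 230.109.0.0: descend 11100110011011010000 ; hops seen [H1] ; pick H1
  Q 107.102.153.216: descend 0 ; hops seen [∅] ; pick no-route
  + 0.0.0.0/2 (H0) depth=2
  + 230.109.8.128/25 (H4) depth=25
  + 230.109.8.0/24 (H5) depth=24
  Q 55.131.112.7: descend 00110111100000110111 ; hops seen [H0,H4,H2,H2] ; pick H2
  + 55.0.0.0/8 (H4) depth=8
  del 55.131.122.0/24 (clear depth 24)
  Q 32.0.0.0: descend 001 ; hops seen [H0,H4] ; pick H4
  + 55.131.0.0/16 (H2) depth=16
  + 230.109.0.0/19 (H1) depth=19
  del 55.0.0.0/8 (clear depth 8)

== LOOKUPS ==
["H1","H2","H2","H1","H1","no-route","H2","H4"]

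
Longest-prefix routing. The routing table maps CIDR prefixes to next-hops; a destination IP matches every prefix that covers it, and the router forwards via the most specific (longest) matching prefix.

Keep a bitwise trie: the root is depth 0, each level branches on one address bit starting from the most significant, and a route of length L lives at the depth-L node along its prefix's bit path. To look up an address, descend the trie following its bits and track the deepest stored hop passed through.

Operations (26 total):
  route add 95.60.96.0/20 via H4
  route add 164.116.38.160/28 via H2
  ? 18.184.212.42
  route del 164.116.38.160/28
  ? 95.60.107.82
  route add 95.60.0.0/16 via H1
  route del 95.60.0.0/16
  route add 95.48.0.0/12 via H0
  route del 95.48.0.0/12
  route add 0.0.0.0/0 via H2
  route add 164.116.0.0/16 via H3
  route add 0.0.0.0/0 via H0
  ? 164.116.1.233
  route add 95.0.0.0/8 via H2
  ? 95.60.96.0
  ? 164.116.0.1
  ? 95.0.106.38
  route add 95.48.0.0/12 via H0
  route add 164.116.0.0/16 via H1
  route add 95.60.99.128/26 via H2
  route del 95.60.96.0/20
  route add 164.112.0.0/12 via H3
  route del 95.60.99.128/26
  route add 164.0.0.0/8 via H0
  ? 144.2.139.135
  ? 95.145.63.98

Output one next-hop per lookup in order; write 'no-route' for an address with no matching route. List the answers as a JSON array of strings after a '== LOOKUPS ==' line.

Trace:
  + 95.60.96.0/20 (H4) depth=20
  + 164.116.38.160/28 (H2) depth=28
  lookup 18.184.212.42: bits 0 walk d0:-→d1:- -> no-route
  - 164.116.38.160/28 clear@28
  lookup 95.60.107.82: bits 01011111001111000110 walk d0:-→d1:-→d2:-→d3:-→d4:-→d5:-→d6:-→d7:-→d8:-→d9:-→d10:-→d11:-→d12:-→d13:-→d14:-→d15:-→d16:-→d17:-→d18:-→d19:-→d20:H4 -> H4
  + 95.60.0.0/16 (H1) depth=16
  - 95.60.0.0/16 clear@16
  + 95.48.0.0/12 (H0) depth=12
  - 95.48.0.0/12 clear@12
  + 0.0.0.0/0 (H2) depth=0
  + 164.116.0.0/16 (H3) depth=16
  + 0.0.0.0/0 (H0) depth=0
  lookup 164.116.1.233: bits 101001000111010000 walk d0:H0→d1:-→d2:-→d3:-→d4:-→d5:-→d6:-→d7:-→d8:-→d9:-→d10:-→d11:-→d12:-→d13:-→d14:-→d15:-→d16:H3→d17:-→d18:- -> H3
  + 95.0.0.0/8 (H2) depth=8
  lookup 95.60.96.0: bits 01011111001111000110 walk d0:H0→d1:-→d2:-→d3:-→d4:-→d5:-→d6:-→d7:-→d8:H2→d9:-→d10:-→d11:-→d12:-→d13:-→d14:-→d15:-→d16:-→d17:-→d18:-→d19:-→d20:H4 -> H4
  lookup 164.116.0.1: bits 101001000111010000 walk d0:H0→d1:-→d2:-→d3:-→d4:-→d5:-→d6:-→d7:-→d8:-→d9:-→d10:-→d11:-→d12:-→d13:-→d14:-→d15:-→d16:H3→d17:-→d18:- -> H3
  lookup 95.0.106.38: bits 0101111100 walk d0:H0→d1:-→d2:-→d3:-→d4:-→d5:-→d6:-→d7:-→d8:H2→d9:-→d10:- -> H2
  + 95.48.0.0/12 (H0) depth=12
  + 164.116.0.0/16 (H1) depth=16
  + 95.60.99.128/26 (H2) depth=26
  - 95.60.96.0/20 clear@20
  + 164.112.0.0/12 (H3) depth=12
  - 95.60.99.128/26 clear@26
  + 164.0.0.0/8 (H0) depth=8
  lookup 144.2.139.135: bits 10 walk d0:H0→d1:-→d2:- -> H0
  lookup 95.145.63.98: bits 01011111 walk d0:H0→d1:-→d2:-→d3:-→d4:-→d5:-→d6:-→d7:-→d8:H2 -> H2

== LOOKUPS ==
["no-route","H4","H3","H4","H3","H2","H0","H2"]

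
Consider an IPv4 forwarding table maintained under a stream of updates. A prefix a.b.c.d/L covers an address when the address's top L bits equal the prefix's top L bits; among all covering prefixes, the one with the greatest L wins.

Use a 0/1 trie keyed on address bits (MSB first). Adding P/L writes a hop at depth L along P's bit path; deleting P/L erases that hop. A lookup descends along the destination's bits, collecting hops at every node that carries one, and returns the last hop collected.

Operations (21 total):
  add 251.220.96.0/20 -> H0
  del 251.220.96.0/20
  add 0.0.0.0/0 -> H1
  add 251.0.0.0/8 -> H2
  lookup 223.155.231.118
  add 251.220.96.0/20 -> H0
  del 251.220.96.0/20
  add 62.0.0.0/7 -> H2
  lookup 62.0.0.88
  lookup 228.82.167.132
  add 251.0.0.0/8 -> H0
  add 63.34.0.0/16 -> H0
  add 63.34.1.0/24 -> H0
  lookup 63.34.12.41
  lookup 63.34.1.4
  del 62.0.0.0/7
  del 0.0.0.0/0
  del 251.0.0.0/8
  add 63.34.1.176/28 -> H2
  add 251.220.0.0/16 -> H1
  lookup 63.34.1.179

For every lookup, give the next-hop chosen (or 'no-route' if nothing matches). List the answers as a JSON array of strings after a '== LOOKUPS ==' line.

Process each operation:
  add 251.220.96.0/20 -> H0 at depth 20
  del 251.220.96.0/20 (clear depth 20)
  add 0.0.0.0/0 -> H1 at depth 0
  add 251.0.0.0/8 -> H2 at depth 8
  Q 223.155.231.118: descend 11 ; hops seen [H1] ; pick H1
  add 251.220.96.0/20 -> H0 at depth 20
  del 251.220.96.0/20 (clear depth 20)
  add 62.0.0.0/7 -> H2 at depth 7
  Q 62.0.0.88: descend 0011111 ; hops seen [H1,H2] ; pick H2
  Q 228.82.167.132: descend 111 ; hops seen [H1] ; pick H1
  add 251.0.0.0/8 -> H0 at depth 8
  add 63.34.0.0/16 -> H0 at depth 16
  add 63.34.1.0/24 -> H0 at depth 24
  Q 63.34.12.41: descend 00111111001000100000 ; hops seen [H1,H2,H0] ; pick H0
  Q 63.34.1.4: descend 001111110010001000000001 ; hops seen [H1,H2,H0,H0] ; pick H0
  del 62.0.0.0/7 (clear depth 7)
  del 0.0.0.0/0 (clear depth 0)
  del 251.0.0.0/8 (clear depth 8)
  add 63.34.1.176/28 -> H2 at depth 28
  add 251.220.0.0/16 -> H1 at depth 16
  Q 63.34.1.179: descend 0011111100100010000000011011 ; hops seen [H0,H0,H2] ; pick H2

== LOOKUPS ==
["H1","H2","H1","H0","H0","H2"]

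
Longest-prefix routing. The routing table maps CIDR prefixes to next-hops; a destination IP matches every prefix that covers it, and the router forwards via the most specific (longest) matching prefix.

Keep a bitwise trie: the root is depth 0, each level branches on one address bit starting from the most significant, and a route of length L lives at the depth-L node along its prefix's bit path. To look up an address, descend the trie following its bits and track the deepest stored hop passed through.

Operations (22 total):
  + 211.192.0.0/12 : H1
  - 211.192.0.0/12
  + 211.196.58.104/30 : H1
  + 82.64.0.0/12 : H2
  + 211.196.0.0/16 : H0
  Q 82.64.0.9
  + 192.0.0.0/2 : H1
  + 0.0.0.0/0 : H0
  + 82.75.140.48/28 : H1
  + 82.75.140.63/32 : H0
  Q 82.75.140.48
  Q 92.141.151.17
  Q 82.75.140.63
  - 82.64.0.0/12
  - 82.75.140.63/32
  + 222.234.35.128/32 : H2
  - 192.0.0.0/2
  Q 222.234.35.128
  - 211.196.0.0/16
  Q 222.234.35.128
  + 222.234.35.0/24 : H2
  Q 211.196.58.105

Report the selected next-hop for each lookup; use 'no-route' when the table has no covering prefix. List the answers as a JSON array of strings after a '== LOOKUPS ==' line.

Apply in order:
  add 211.192.0.0/12 -> H1 at depth 12
  - 211.192.0.0/12 clear@12
  add 211.196.58.104/30 -> H1 at depth 30
  add 82.64.0.0/12 -> H2 at depth 12
  add 211.196.0.0/16 -> H0 at depth 16
  lookup 82.64.0.9: bits 010100100100 walk d0:-→d1:-→d2:-→d3:-→d4:-→d5:-→d6:-→d7:-→d8:-→d9:-→d10:-→d11:-→d12:H2 -> H2
  add 192.0.0.0/2 -> H1 at depth 2
  add 0.0.0.0/0 -> H0 at depth 0
  add 82.75.140.48/28 -> H1 at depth 28
  add 82.75.140.63/32 -> H0 at depth 32
  lookup 82.75.140.48: bits 0101001001001011100011000011 walk d0:H0→d1:-→d2:-→d3:-→d4:-→d5:-→d6:-→d7:-→d8:-→d9:-→d10:-→d11:-→d12:H2→d13:-→d14:-→d15:-→d16:-→d17:-→d18:-→d19:-→d20:-→d21:-→d22:-→d23:-→d24:-→d25:-→d26:-→d27:-→d28:H1 -> H1
  lookup 92.141.151.17: bits 0101 walk d0:H0→d1:-→d2:-→d3:-→d4:- -> H0
  lookup 82.75.140.63: bits 01010010010010111000110000111111 walk d0:H0→d1:-→d2:-→d3:-→d4:-→d5:-→d6:-→d7:-→d8:-→d9:-→d10:-→d11:-→d12:H2→d13:-→d14:-→d15:-→d16:-→d17:-→d18:-→d19:-→d20:-→d21:-→d22:-→d23:-→d24:-→d25:-→d26:-→d27:-→d28:H1→d29:-→d30:-→d31:-→d32:H0 -> H0
  - 82.64.0.0/12 clear@12
  - 82.75.140.63/32 clear@32
  add 222.234.35.128/32 -> H2 at depth 32
  - 192.0.0.0/2 clear@2
  lookup 222.234.35.128: bits 11011110111010100010001110000000 walk d0:H0→d1:-→d2:-→d3:-→d4:-→d5:-→d6:-→d7:-→d8:-→d9:-→d10:-→d11:-→d12:-→d13:-→d14:-→d15:-→d16:-→d17:-→d18:-→d19:-→d20:-→d21:-→d22:-→d23:-→d24:-→d25:-→d26:-→d27:-→d28:-→d29:-→d30:-→d31:-→d32:H2 -> H2
  - 211.196.0.0/16 clear@16
  lookup 222.234.35.128: bits 11011110111010100010001110000000 walk d0:H0→d1:-→d2:-→d3:-→d4:-→d5:-→d6:-→d7:-→d8:-→d9:-→d10:-→d11:-→d12:-→d13:-→d14:-→d15:-→d16:-→d17:-→d18:-→d19:-→d20:-→d21:-→d22:-→d23:-→d24:-→d25:-→d26:-→d27:-→d28:-→d29:-→d30:-→d31:-→d32:H2 -> H2
  add 222.234.35.0/24 -> H2 at depth 24
  lookup 211.196.58.105: bits 110100111100010000111010011010 walk d0:H0→d1:-→d2:-→d3:-→d4:-→d5:-→d6:-→d7:-→d8:-→d9:-→d10:-→d11:-→d12:-→d13:-→d14:-→d15:-→d16:-→d17:-→d18:-→d19:-→d20:-→d21:-→d22:-→d23:-→d24:-→d25:-→d26:-→d27:-→d28:-→d29:-→d30:H1 -> H1

== LOOKUPS ==
["H2","H1","H0","H0","H2","H2","H1"]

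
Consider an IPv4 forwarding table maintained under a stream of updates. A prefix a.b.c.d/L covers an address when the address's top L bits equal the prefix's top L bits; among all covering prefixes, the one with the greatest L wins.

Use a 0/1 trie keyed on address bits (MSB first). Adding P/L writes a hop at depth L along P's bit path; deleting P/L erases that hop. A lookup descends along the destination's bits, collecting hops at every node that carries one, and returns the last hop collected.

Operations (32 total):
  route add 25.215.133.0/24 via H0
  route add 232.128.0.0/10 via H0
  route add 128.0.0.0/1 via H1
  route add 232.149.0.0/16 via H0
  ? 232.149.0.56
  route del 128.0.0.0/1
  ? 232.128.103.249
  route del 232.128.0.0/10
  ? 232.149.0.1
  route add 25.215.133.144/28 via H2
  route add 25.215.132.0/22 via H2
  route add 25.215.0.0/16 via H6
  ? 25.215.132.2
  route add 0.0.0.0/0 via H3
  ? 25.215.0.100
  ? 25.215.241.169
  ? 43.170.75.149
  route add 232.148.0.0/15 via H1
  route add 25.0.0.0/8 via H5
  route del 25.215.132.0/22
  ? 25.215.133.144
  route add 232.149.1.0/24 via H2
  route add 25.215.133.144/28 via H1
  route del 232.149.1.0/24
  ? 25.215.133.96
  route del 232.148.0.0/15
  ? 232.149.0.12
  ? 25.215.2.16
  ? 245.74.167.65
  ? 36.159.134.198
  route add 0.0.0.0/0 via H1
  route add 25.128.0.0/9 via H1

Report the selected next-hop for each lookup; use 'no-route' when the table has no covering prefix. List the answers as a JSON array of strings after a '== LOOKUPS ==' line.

Trace:
  add 25.215.133.0/24 -> H0 at depth 24
  add 232.128.0.0/10 -> H0 at depth 10
  add 128.0.0.0/1 -> H1 at depth 1
  add 232.149.0.0/16 -> H0 at depth 16
  Q 232.149.0.56: descend 1110100010010101 ; hops seen [H1,H0,H0] ; pick H0
  - 128.0.0.0/1 clear@1
  Q 232.128.103.249: descend 11101000100 ; hops seen [H0] ; pick H0
  - 232.128.0.0/10 clear@10
  Q 232.149.0.1: descend 1110100010010101 ; hops seen [H0] ; pick H0
  add 25.215.133.144/28 -> H2 at depth 28
  add 25.215.132.0/22 -> H2 at depth 22
  add 25.215.0.0/16 -> H6 at depth 16
  Q 25.215.132.2: descend 00011001110101111000010 ; hops seen [H6,H2] ; pick H2
  add 0.0.0.0/0 -> H3 at depth 0
  Q 25.215.0.100: descend 0001100111010111 ; hops seen [H3,H6] ; pick H6
  Q 25.215.241.169: descend 00011001110101111 ; hops seen [H3,H6] ; pick H6
  Q 43.170.75.149: descend 00 ; hops seen [H3] ; pick H3
  add 232.148.0.0/15 -> H1 at depth 15
  add 25.0.0.0/8 -> H5 at depth 8
  - 25.215.132.0/22 clear@22
  Q 25.215.133.144: descend 0001100111010111100001011001 ; hops seen [H3,H5,H6,H0,H2] ; pick H2
  add 232.149.1.0/24 -> H2 at depth 24
  add 25.215.133.144/28 -> H1 at depth 28
  - 232.149.1.0/24 clear@24
  Q 25.215.133.96: descend 000110011101011110000101 ; hops seen [H3,H5,H6,H0] ; pick H0
  - 232.148.0.0/15 clear@15
  Q 232.149.0.12: descend 11101000100101010000000 ; hops seen [H3,H0] ; pick H0
  Q 25.215.2.16: descend 0001100111010111 ; hops seen [H3,H5,H6] ; pick H6
  Q 245.74.167.65: descend 111 ; hops seen [H3] ; pick H3
  Q 36.159.134.198: descend 00 ; hops seen [H3] ; pick H3
  add 0.0.0.0/0 -> H1 at depth 0
  add 25.128.0.0/9 -> H1 at depth 9

== LOOKUPS ==
["H0","H0","H0","H2","H6","H6","H3","H2","H0","H0","H6","H3","H3"]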